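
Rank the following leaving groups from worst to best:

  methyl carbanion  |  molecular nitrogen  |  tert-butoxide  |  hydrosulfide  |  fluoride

methyl carbanion < tert-butoxide < hydrosulfide < fluoride < molecular nitrogen

A good leaving group is a weak base: the lower the pKₐ of its conjugate acid, the more readily it departs.
molecular nitrogen: no meaningful conjugate acid; N₂ departs as an exceptionally stable neutral molecule
fluoride: pKₐ(HF) ≈ 3.2 — small and strongly basic; the poor halide leaving group
hydrosulfide: pKₐ(H₂S) ≈ 7
tert-butoxide: pKₐ(t-BuOH) ≈ 18
methyl carbanion: pKₐ(CH₄) ≈ 48 — unstabilised carbanion; the worst conceivable leaving group
Listed from poorest to best leaving group as asked.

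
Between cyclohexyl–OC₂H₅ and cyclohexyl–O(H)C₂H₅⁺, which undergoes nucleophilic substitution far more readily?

From cyclohexyl–OC₂H₅ the departing group would be CH₃CH₂O⁻ (pKₐ(CH₃CH₂OH) ≈ 16). Strong base; alkoxides do not leave unassisted.
From cyclohexyl–O(H)C₂H₅⁺ the leaving group is R'OH (pKₐ(R'OH₂⁺) ≈ -2.4). Neutral; leaves from a protonated ether (an oxonium ion, R–O(H)R'⁺).
(In practice cyclohexyl–O(H)C₂H₅⁺ is made from cyclohexyl–OC₂H₅ by protonation with concentrated HBr, allowing neutral ethanol, rather than ethoxide, to depart.)

cyclohexyl–O(H)C₂H₅⁺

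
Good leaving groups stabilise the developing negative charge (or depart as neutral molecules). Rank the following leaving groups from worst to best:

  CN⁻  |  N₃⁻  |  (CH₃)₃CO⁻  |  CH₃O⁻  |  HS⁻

(CH₃)₃CO⁻ < CH₃O⁻ < CN⁻ < HS⁻ < N₃⁻

A good leaving group is a weak base: the lower the pKₐ of its conjugate acid, the more readily it departs.
N₃⁻: pKₐ(HN₃) ≈ 4.7
HS⁻: pKₐ(H₂S) ≈ 7
CN⁻: pKₐ(HCN) ≈ 9.2
CH₃O⁻: pKₐ(CH₃OH) ≈ 15.5
(CH₃)₃CO⁻: pKₐ(t-BuOH) ≈ 18
Listed from poorest to best leaving group as asked.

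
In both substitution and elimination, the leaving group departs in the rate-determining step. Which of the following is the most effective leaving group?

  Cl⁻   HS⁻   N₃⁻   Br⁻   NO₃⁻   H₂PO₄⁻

Br⁻

Br⁻: pKₐ(HBr) ≈ -9
Cl⁻: pKₐ(HCl) ≈ -7
NO₃⁻: pKₐ(HNO₃) ≈ -1.3
H₂PO₄⁻: pKₐ(H₃PO₄) ≈ 2.1
N₃⁻: pKₐ(HN₃) ≈ 4.7
HS⁻: pKₐ(H₂S) ≈ 7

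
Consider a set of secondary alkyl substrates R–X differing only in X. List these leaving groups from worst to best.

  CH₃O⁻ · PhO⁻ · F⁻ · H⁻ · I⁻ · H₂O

H⁻ < CH₃O⁻ < PhO⁻ < F⁻ < H₂O < I⁻

A good leaving group is a weak base: the lower the pKₐ of its conjugate acid, the more readily it departs.
I⁻: pKₐ(HI) ≈ -10
H₂O: pKₐ(H₃O⁺) ≈ -1.7 — neutral; leaves from a protonated alcohol (R–OH₂⁺)
F⁻: pKₐ(HF) ≈ 3.2 — small and strongly basic; the poor halide leaving group
PhO⁻: pKₐ(C₆H₅OH (phenol)) ≈ 10
CH₃O⁻: pKₐ(CH₃OH) ≈ 15.5 — strong base; alkoxides do not leave unassisted
H⁻: pKₐ(H₂) ≈ 36 — extremely strong base; leaves only in special hydride-transfer contexts
The question asks for worst first, so the sequence is read in increasing leaving-group ability.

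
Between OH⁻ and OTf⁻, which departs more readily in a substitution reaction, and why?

OTf⁻ is the better leaving group.
pKₐ(CF₃SO₃H (triflic acid)) ≈ -14 versus pKₐ(H₂O) ≈ 15.7: OTf⁻ is the much weaker base.
Charge spread over three oxygens and a CF₃ group; the premier leaving group in synthesis.

OTf⁻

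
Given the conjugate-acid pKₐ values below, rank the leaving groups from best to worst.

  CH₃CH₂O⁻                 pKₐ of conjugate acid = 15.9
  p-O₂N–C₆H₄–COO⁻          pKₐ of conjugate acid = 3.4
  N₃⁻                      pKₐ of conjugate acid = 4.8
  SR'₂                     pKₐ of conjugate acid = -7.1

SR'₂ > p-O₂N–C₆H₄–COO⁻ > N₃⁻ > CH₃CH₂O⁻

Lower conjugate-acid pKₐ ⇒ weaker base ⇒ better leaving group.
Sorting by the given values: SR'₂ (-7.1), p-O₂N–C₆H₄–COO⁻ (3.4), N₃⁻ (4.8), CH₃CH₂O⁻ (15.9).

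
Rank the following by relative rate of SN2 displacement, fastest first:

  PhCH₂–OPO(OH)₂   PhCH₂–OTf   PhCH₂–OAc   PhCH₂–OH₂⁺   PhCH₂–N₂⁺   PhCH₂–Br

The skeletons are identical, so relative rate is governed entirely by leaving-group ability.
A good leaving group is a weak base: the lower the pKₐ of its conjugate acid, the more readily it departs.
PhCH₂–N₂⁺ loses N₂: no meaningful conjugate acid; N₂ departs as an exceptionally stable neutral molecule
PhCH₂–OTf loses OTf⁻: pKₐ(CF₃SO₃H (triflic acid)) ≈ -14
PhCH₂–Br loses Br⁻: pKₐ(HBr) ≈ -9
PhCH₂–OH₂⁺ loses H₂O: pKₐ(H₃O⁺) ≈ -1.7
PhCH₂–OPO(OH)₂ loses H₂PO₄⁻: pKₐ(H₃PO₄) ≈ 2.1
PhCH₂–OAc loses AcO⁻: pKₐ(CH₃COOH) ≈ 4.8

PhCH₂–N₂⁺ > PhCH₂–OTf > PhCH₂–Br > PhCH₂–OH₂⁺ > PhCH₂–OPO(OH)₂ > PhCH₂–OAc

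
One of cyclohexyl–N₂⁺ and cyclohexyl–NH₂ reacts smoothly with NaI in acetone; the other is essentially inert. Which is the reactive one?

cyclohexyl–N₂⁺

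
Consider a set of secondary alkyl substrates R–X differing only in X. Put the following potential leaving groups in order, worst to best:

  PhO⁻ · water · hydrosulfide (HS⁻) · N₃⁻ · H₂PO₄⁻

PhO⁻ < hydrosulfide (HS⁻) < N₃⁻ < H₂PO₄⁻ < water

water: pKₐ(H₃O⁺) ≈ -1.7
H₂PO₄⁻: pKₐ(H₃PO₄) ≈ 2.1 — moderate base; biological leaving group after further activation
N₃⁻: pKₐ(HN₃) ≈ 4.7 — linear, resonance-stabilised
hydrosulfide (HS⁻): pKₐ(H₂S) ≈ 7 — larger and more polarisable than the oxygen analogue
PhO⁻: pKₐ(C₆H₅OH (phenol)) ≈ 10 — resonance into the ring helps, but still a poor LG
Reversing gives the worst-to-best order requested.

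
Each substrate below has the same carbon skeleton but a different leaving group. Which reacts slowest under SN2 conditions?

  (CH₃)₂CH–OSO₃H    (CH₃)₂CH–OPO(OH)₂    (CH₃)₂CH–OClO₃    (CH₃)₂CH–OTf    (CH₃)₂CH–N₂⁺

With the same alkyl group throughout, only the leaving group differentiates the rates.
The more stable X⁻ (or X) is on its own — i.e. the weaker a base it is — the better a leaving group it makes.
(CH₃)₂CH–N₂⁺ loses N₂: no meaningful conjugate acid; N₂ departs as an exceptionally stable neutral molecule
(CH₃)₂CH–OTf loses OTf⁻: pKₐ(CF₃SO₃H (triflic acid)) ≈ -14
(CH₃)₂CH–OClO₃ loses ClO₄⁻: pKₐ(HClO₄) ≈ -10
(CH₃)₂CH–OSO₃H loses HSO₄⁻: pKₐ(H₂SO₄) ≈ -3
(CH₃)₂CH–OPO(OH)₂ loses H₂PO₄⁻: pKₐ(H₃PO₄) ≈ 2.1

(CH₃)₂CH–OPO(OH)₂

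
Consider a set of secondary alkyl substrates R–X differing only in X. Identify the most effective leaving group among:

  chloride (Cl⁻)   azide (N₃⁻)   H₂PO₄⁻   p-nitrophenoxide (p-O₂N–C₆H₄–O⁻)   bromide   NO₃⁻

Leaving-group ability tracks the stability of the departed species; conjugate-acid pKₐ is the usual yardstick (lower pKₐ → better LG).
bromide: pKₐ(HBr) ≈ -9
chloride (Cl⁻): pKₐ(HCl) ≈ -7
NO₃⁻: pKₐ(HNO₃) ≈ -1.3
H₂PO₄⁻: pKₐ(H₃PO₄) ≈ 2.1
azide (N₃⁻): pKₐ(HN₃) ≈ 4.7
p-nitrophenoxide (p-O₂N–C₆H₄–O⁻): pKₐ(p-nitrophenol) ≈ 7.2

bromide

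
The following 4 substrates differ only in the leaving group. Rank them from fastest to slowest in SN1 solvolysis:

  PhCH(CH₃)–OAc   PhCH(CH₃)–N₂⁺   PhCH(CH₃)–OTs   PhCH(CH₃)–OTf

Same R in every case — rank the leaving groups.
Rank by basicity of the departing species: weakest base leaves most easily.
PhCH(CH₃)–N₂⁺ loses N₂: no meaningful conjugate acid; N₂ departs as an exceptionally stable neutral molecule
PhCH(CH₃)–OTf loses OTf⁻: pKₐ(CF₃SO₃H (triflic acid)) ≈ -14
PhCH(CH₃)–OTs loses OTs⁻: pKₐ(p-CH₃C₆H₄SO₃H (TsOH)) ≈ -2.8
PhCH(CH₃)–OAc loses AcO⁻: pKₐ(CH₃COOH) ≈ 4.8

PhCH(CH₃)–N₂⁺ > PhCH(CH₃)–OTf > PhCH(CH₃)–OTs > PhCH(CH₃)–OAc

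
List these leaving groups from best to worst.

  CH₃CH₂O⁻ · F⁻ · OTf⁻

OTf⁻ > F⁻ > CH₃CH₂O⁻

Leaving-group ability tracks the stability of the departed species; conjugate-acid pKₐ is the usual yardstick (lower pKₐ → better LG).
OTf⁻: pKₐ(CF₃SO₃H (triflic acid)) ≈ -14
F⁻: pKₐ(HF) ≈ 3.2
CH₃CH₂O⁻: pKₐ(CH₃CH₂OH) ≈ 16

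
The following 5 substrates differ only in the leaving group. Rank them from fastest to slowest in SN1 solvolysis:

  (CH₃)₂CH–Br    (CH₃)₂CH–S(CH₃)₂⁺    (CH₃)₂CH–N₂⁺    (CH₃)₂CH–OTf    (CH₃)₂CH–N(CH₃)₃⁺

Identical carbon frameworks mean the comparison reduces to leaving-group quality.
A good leaving group is a weak base: the lower the pKₐ of its conjugate acid, the more readily it departs.
(CH₃)₂CH–N₂⁺ loses N₂: no meaningful conjugate acid; N₂ departs as an exceptionally stable neutral molecule
(CH₃)₂CH–OTf loses OTf⁻: pKₐ(CF₃SO₃H (triflic acid)) ≈ -14
(CH₃)₂CH–Br loses Br⁻: pKₐ(HBr) ≈ -9
(CH₃)₂CH–S(CH₃)₂⁺ loses SR'₂: pKₐ(R'₂SH⁺) ≈ -7
(CH₃)₂CH–N(CH₃)₃⁺ loses NR'₃: pKₐ(R'₃NH⁺) ≈ 10.7

(CH₃)₂CH–N₂⁺ > (CH₃)₂CH–OTf > (CH₃)₂CH–Br > (CH₃)₂CH–S(CH₃)₂⁺ > (CH₃)₂CH–N(CH₃)₃⁺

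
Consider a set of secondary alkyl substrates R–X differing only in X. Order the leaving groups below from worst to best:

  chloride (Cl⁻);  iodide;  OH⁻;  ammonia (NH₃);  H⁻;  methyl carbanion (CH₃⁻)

Rank by basicity of the departing species: weakest base leaves most easily.
iodide: pKₐ(HI) ≈ -10
chloride (Cl⁻): pKₐ(HCl) ≈ -7 — moderately weak base
ammonia (NH₃): pKₐ(NH₄⁺) ≈ 9.2 — neutral but moderately basic; leaves from R–NH₃⁺
OH⁻: pKₐ(H₂O) ≈ 15.7 — strong base; essentially never leaves without prior activation
H⁻: pKₐ(H₂) ≈ 36
methyl carbanion (CH₃⁻): pKₐ(CH₄) ≈ 48 — unstabilised carbanion; the worst conceivable leaving group
The question asks for worst first, so the sequence is read in increasing leaving-group ability.

methyl carbanion (CH₃⁻) < H⁻ < OH⁻ < ammonia (NH₃) < chloride (Cl⁻) < iodide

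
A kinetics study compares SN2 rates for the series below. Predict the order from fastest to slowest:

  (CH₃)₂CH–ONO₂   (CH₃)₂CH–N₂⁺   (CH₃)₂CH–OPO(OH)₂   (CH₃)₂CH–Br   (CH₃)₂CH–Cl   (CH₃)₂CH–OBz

(CH₃)₂CH–N₂⁺ > (CH₃)₂CH–Br > (CH₃)₂CH–Cl > (CH₃)₂CH–ONO₂ > (CH₃)₂CH–OPO(OH)₂ > (CH₃)₂CH–OBz

Same R in every case — rank the leaving groups.
The more stable X⁻ (or X) is on its own — i.e. the weaker a base it is — the better a leaving group it makes.
(CH₃)₂CH–N₂⁺ loses N₂: no meaningful conjugate acid; N₂ departs as an exceptionally stable neutral molecule
(CH₃)₂CH–Br loses Br⁻: pKₐ(HBr) ≈ -9
(CH₃)₂CH–Cl loses Cl⁻: pKₐ(HCl) ≈ -7
(CH₃)₂CH–ONO₂ loses NO₃⁻: pKₐ(HNO₃) ≈ -1.3
(CH₃)₂CH–OPO(OH)₂ loses H₂PO₄⁻: pKₐ(H₃PO₄) ≈ 2.1
(CH₃)₂CH–OBz loses PhCOO⁻: pKₐ(C₆H₅COOH) ≈ 4.2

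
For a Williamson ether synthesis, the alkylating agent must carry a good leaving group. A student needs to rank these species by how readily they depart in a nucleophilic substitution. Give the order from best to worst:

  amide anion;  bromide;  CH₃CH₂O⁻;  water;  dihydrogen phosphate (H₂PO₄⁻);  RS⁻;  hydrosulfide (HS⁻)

The more stable X⁻ (or X) is on its own — i.e. the weaker a base it is — the better a leaving group it makes.
bromide: pKₐ(HBr) ≈ -9 — weak base; good leaving group
water: pKₐ(H₃O⁺) ≈ -1.7 — neutral; leaves from a protonated alcohol (R–OH₂⁺)
dihydrogen phosphate (H₂PO₄⁻): pKₐ(H₃PO₄) ≈ 2.1
hydrosulfide (HS⁻): pKₐ(H₂S) ≈ 7 — larger and more polarisable than the oxygen analogue
RS⁻: pKₐ(RSH (a thiol)) ≈ 10.5
CH₃CH₂O⁻: pKₐ(CH₃CH₂OH) ≈ 16 — strong base; alkoxides do not leave unassisted
amide anion: pKₐ(NH₃) ≈ 38 — extremely strong base; never a leaving group

bromide > water > dihydrogen phosphate (H₂PO₄⁻) > hydrosulfide (HS⁻) > RS⁻ > CH₃CH₂O⁻ > amide anion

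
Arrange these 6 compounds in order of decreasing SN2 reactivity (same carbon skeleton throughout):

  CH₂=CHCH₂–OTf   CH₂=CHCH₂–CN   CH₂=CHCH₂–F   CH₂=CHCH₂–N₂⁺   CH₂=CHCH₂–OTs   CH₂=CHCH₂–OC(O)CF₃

CH₂=CHCH₂–N₂⁺ > CH₂=CHCH₂–OTf > CH₂=CHCH₂–OTs > CH₂=CHCH₂–OC(O)CF₃ > CH₂=CHCH₂–F > CH₂=CHCH₂–CN

Identical carbon frameworks mean the comparison reduces to leaving-group quality.
Rank by basicity of the departing species: weakest base leaves most easily.
CH₂=CHCH₂–N₂⁺ loses N₂: no meaningful conjugate acid; N₂ departs as an exceptionally stable neutral molecule
CH₂=CHCH₂–OTf loses OTf⁻: pKₐ(CF₃SO₃H (triflic acid)) ≈ -14
CH₂=CHCH₂–OTs loses OTs⁻: pKₐ(p-CH₃C₆H₄SO₃H (TsOH)) ≈ -2.8
CH₂=CHCH₂–OC(O)CF₃ loses CF₃COO⁻: pKₐ(CF₃COOH) ≈ 0.2
CH₂=CHCH₂–F loses F⁻: pKₐ(HF) ≈ 3.2
CH₂=CHCH₂–CN loses CN⁻: pKₐ(HCN) ≈ 9.2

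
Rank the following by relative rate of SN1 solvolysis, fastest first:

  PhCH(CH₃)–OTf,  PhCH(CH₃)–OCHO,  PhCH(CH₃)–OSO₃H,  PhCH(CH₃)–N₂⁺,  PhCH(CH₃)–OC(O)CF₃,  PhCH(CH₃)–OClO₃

PhCH(CH₃)–N₂⁺ > PhCH(CH₃)–OTf > PhCH(CH₃)–OClO₃ > PhCH(CH₃)–OSO₃H > PhCH(CH₃)–OC(O)CF₃ > PhCH(CH₃)–OCHO

Same R in every case — rank the leaving groups.
Rank by basicity of the departing species: weakest base leaves most easily.
PhCH(CH₃)–N₂⁺ loses N₂: no meaningful conjugate acid; N₂ departs as an exceptionally stable neutral molecule
PhCH(CH₃)–OTf loses OTf⁻: pKₐ(CF₃SO₃H (triflic acid)) ≈ -14
PhCH(CH₃)–OClO₃ loses ClO₄⁻: pKₐ(HClO₄) ≈ -10
PhCH(CH₃)–OSO₃H loses HSO₄⁻: pKₐ(H₂SO₄) ≈ -3
PhCH(CH₃)–OC(O)CF₃ loses CF₃COO⁻: pKₐ(CF₃COOH) ≈ 0.2
PhCH(CH₃)–OCHO loses HCOO⁻: pKₐ(HCOOH) ≈ 3.8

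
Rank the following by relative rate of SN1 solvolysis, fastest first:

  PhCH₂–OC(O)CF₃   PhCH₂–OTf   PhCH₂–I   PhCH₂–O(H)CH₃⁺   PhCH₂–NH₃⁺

Same R in every case — rank the leaving groups.
Rank by basicity of the departing species: weakest base leaves most easily.
PhCH₂–OTf loses OTf⁻: pKₐ(CF₃SO₃H (triflic acid)) ≈ -14
PhCH₂–I loses I⁻: pKₐ(HI) ≈ -10
PhCH₂–O(H)CH₃⁺ loses R'OH: pKₐ(R'OH₂⁺) ≈ -2.4
PhCH₂–OC(O)CF₃ loses CF₃COO⁻: pKₐ(CF₃COOH) ≈ 0.2
PhCH₂–NH₃⁺ loses NH₃: pKₐ(NH₄⁺) ≈ 9.2

PhCH₂–OTf > PhCH₂–I > PhCH₂–O(H)CH₃⁺ > PhCH₂–OC(O)CF₃ > PhCH₂–NH₃⁺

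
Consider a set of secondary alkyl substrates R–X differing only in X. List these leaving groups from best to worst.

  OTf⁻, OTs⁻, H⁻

The more stable X⁻ (or X) is on its own — i.e. the weaker a base it is — the better a leaving group it makes.
OTf⁻: pKₐ(CF₃SO₃H (triflic acid)) ≈ -14 — charge spread over three oxygens and a CF₃ group; the premier leaving group in synthesis
OTs⁻: pKₐ(p-CH₃C₆H₄SO₃H (TsOH)) ≈ -2.8
H⁻: pKₐ(H₂) ≈ 36

OTf⁻ > OTs⁻ > H⁻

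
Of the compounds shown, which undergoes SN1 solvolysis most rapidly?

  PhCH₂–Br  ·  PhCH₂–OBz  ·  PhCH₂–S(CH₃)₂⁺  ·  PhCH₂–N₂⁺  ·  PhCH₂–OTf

With the same alkyl group throughout, only the leaving group differentiates the rates.
The more stable X⁻ (or X) is on its own — i.e. the weaker a base it is — the better a leaving group it makes.
PhCH₂–N₂⁺ loses N₂: no meaningful conjugate acid; N₂ departs as an exceptionally stable neutral molecule
PhCH₂–OTf loses OTf⁻: pKₐ(CF₃SO₃H (triflic acid)) ≈ -14
PhCH₂–Br loses Br⁻: pKₐ(HBr) ≈ -9
PhCH₂–S(CH₃)₂⁺ loses SR'₂: pKₐ(R'₂SH⁺) ≈ -7
PhCH₂–OBz loses PhCOO⁻: pKₐ(C₆H₅COOH) ≈ 4.2

PhCH₂–N₂⁺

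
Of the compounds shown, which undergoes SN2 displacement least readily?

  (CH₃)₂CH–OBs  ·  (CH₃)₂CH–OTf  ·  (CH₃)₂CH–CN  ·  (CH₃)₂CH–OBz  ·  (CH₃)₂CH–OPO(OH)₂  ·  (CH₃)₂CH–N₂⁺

(CH₃)₂CH–CN

With the same alkyl group throughout, only the leaving group differentiates the rates.
A good leaving group is a weak base: the lower the pKₐ of its conjugate acid, the more readily it departs.
(CH₃)₂CH–N₂⁺ loses N₂: no meaningful conjugate acid; N₂ departs as an exceptionally stable neutral molecule
(CH₃)₂CH–OTf loses OTf⁻: pKₐ(CF₃SO₃H (triflic acid)) ≈ -14
(CH₃)₂CH–OBs loses OBs⁻: pKₐ(p-BrC₆H₄SO₃H) ≈ -2.8
(CH₃)₂CH–OPO(OH)₂ loses H₂PO₄⁻: pKₐ(H₃PO₄) ≈ 2.1
(CH₃)₂CH–OBz loses PhCOO⁻: pKₐ(C₆H₅COOH) ≈ 4.2
(CH₃)₂CH–CN loses CN⁻: pKₐ(HCN) ≈ 9.2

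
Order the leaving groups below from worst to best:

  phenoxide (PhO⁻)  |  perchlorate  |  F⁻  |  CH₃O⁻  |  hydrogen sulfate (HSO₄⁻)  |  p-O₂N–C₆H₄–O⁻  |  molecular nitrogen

CH₃O⁻ < phenoxide (PhO⁻) < p-O₂N–C₆H₄–O⁻ < F⁻ < hydrogen sulfate (HSO₄⁻) < perchlorate < molecular nitrogen

Leaving-group ability tracks the stability of the departed species; conjugate-acid pKₐ is the usual yardstick (lower pKₐ → better LG).
molecular nitrogen: no meaningful conjugate acid; N₂ departs as an exceptionally stable neutral molecule
perchlorate: pKₐ(HClO₄) ≈ -10
hydrogen sulfate (HSO₄⁻): pKₐ(H₂SO₄) ≈ -3
F⁻: pKₐ(HF) ≈ 3.2 — small and strongly basic; the poor halide leaving group
p-O₂N–C₆H₄–O⁻: pKₐ(p-nitrophenol) ≈ 7.2
phenoxide (PhO⁻): pKₐ(C₆H₅OH (phenol)) ≈ 10 — resonance into the ring helps, but still a poor LG
CH₃O⁻: pKₐ(CH₃OH) ≈ 15.5 — strong base; alkoxides do not leave unassisted
Listed from poorest to best leaving group as asked.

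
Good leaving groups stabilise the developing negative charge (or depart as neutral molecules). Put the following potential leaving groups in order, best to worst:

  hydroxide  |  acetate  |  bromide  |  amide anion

bromide > acetate > hydroxide > amide anion

The more stable X⁻ (or X) is on its own — i.e. the weaker a base it is — the better a leaving group it makes.
bromide: pKₐ(HBr) ≈ -9
acetate: pKₐ(CH₃COOH) ≈ 4.8
hydroxide: pKₐ(H₂O) ≈ 15.7
amide anion: pKₐ(NH₃) ≈ 38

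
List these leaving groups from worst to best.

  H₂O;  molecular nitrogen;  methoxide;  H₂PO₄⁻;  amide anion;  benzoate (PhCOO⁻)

A good leaving group is a weak base: the lower the pKₐ of its conjugate acid, the more readily it departs.
molecular nitrogen: no meaningful conjugate acid; N₂ departs as an exceptionally stable neutral molecule
H₂O: pKₐ(H₃O⁺) ≈ -1.7 — neutral; leaves from a protonated alcohol (R–OH₂⁺)
H₂PO₄⁻: pKₐ(H₃PO₄) ≈ 2.1 — moderate base; biological leaving group after further activation
benzoate (PhCOO⁻): pKₐ(C₆H₅COOH) ≈ 4.2
methoxide: pKₐ(CH₃OH) ≈ 15.5 — strong base; alkoxides do not leave unassisted
amide anion: pKₐ(NH₃) ≈ 38 — extremely strong base; never a leaving group
Reversing gives the worst-to-best order requested.

amide anion < methoxide < benzoate (PhCOO⁻) < H₂PO₄⁻ < H₂O < molecular nitrogen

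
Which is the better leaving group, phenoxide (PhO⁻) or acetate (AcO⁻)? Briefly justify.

acetate (AcO⁻) is the better leaving group.
pKₐ(CH₃COOH) ≈ 4.8 versus pKₐ(C₆H₅OH (phenol)) ≈ 10: acetate (AcO⁻) is the much weaker base.
Resonance-stabilised but still a weak base.

acetate (AcO⁻)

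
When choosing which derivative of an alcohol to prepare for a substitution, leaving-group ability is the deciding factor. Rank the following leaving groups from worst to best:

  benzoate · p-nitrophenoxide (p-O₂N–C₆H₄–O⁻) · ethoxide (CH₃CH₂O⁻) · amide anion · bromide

amide anion < ethoxide (CH₃CH₂O⁻) < p-nitrophenoxide (p-O₂N–C₆H₄–O⁻) < benzoate < bromide

Rank by basicity of the departing species: weakest base leaves most easily.
bromide: pKₐ(HBr) ≈ -9
benzoate: pKₐ(C₆H₅COOH) ≈ 4.2
p-nitrophenoxide (p-O₂N–C₆H₄–O⁻): pKₐ(p-nitrophenol) ≈ 7.2
ethoxide (CH₃CH₂O⁻): pKₐ(CH₃CH₂OH) ≈ 16
amide anion: pKₐ(NH₃) ≈ 38
The question asks for worst first, so the sequence is read in increasing leaving-group ability.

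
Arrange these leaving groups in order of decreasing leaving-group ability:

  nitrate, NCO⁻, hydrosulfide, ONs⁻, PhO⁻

Rank by basicity of the departing species: weakest base leaves most easily.
ONs⁻: pKₐ(p-O₂NC₆H₄SO₃H) ≈ -3.5
nitrate: pKₐ(HNO₃) ≈ -1.3
NCO⁻: pKₐ(HOCN) ≈ 3.5
hydrosulfide: pKₐ(H₂S) ≈ 7
PhO⁻: pKₐ(C₆H₅OH (phenol)) ≈ 10

ONs⁻ > nitrate > NCO⁻ > hydrosulfide > PhO⁻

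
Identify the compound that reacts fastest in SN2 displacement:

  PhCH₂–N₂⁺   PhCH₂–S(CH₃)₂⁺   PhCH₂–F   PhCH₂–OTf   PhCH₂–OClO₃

PhCH₂–N₂⁺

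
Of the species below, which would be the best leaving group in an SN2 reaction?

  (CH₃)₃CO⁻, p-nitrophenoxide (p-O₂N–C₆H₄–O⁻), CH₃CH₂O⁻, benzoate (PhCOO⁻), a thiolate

benzoate (PhCOO⁻): pKₐ(C₆H₅COOH) ≈ 4.2
p-nitrophenoxide (p-O₂N–C₆H₄–O⁻): pKₐ(p-nitrophenol) ≈ 7.2
a thiolate: pKₐ(RSH (a thiol)) ≈ 10.5
CH₃CH₂O⁻: pKₐ(CH₃CH₂OH) ≈ 16
(CH₃)₃CO⁻: pKₐ(t-BuOH) ≈ 18

benzoate (PhCOO⁻)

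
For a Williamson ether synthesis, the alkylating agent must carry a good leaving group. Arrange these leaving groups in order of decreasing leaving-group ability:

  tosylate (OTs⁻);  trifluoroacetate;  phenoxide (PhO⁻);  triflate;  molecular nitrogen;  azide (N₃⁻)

The more stable X⁻ (or X) is on its own — i.e. the weaker a base it is — the better a leaving group it makes.
molecular nitrogen: no meaningful conjugate acid; N₂ departs as an exceptionally stable neutral molecule
triflate: pKₐ(CF₃SO₃H (triflic acid)) ≈ -14
tosylate (OTs⁻): pKₐ(p-CH₃C₆H₄SO₃H (TsOH)) ≈ -2.8
trifluoroacetate: pKₐ(CF₃COOH) ≈ 0.2
azide (N₃⁻): pKₐ(HN₃) ≈ 4.7
phenoxide (PhO⁻): pKₐ(C₆H₅OH (phenol)) ≈ 10

molecular nitrogen > triflate > tosylate (OTs⁻) > trifluoroacetate > azide (N₃⁻) > phenoxide (PhO⁻)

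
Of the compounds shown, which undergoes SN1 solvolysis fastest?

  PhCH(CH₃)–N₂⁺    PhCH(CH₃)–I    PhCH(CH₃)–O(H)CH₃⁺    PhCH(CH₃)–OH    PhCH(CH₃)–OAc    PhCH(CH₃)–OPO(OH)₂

PhCH(CH₃)–N₂⁺

The skeletons are identical, so relative rate is governed entirely by leaving-group ability.
Rank by basicity of the departing species: weakest base leaves most easily.
PhCH(CH₃)–N₂⁺ loses N₂: no meaningful conjugate acid; N₂ departs as an exceptionally stable neutral molecule
PhCH(CH₃)–I loses I⁻: pKₐ(HI) ≈ -10
PhCH(CH₃)–O(H)CH₃⁺ loses R'OH: pKₐ(R'OH₂⁺) ≈ -2.4
PhCH(CH₃)–OPO(OH)₂ loses H₂PO₄⁻: pKₐ(H₃PO₄) ≈ 2.1
PhCH(CH₃)–OAc loses AcO⁻: pKₐ(CH₃COOH) ≈ 4.8
PhCH(CH₃)–OH loses OH⁻: pKₐ(H₂O) ≈ 15.7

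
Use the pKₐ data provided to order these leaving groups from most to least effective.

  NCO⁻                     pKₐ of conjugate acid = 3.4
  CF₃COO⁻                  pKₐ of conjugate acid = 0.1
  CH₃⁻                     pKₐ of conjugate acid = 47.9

CF₃COO⁻ > NCO⁻ > CH₃⁻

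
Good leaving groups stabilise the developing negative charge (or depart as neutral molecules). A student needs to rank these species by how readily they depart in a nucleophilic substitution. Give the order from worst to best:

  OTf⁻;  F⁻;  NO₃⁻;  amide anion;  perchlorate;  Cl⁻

amide anion < F⁻ < NO₃⁻ < Cl⁻ < perchlorate < OTf⁻

Leaving-group ability tracks the stability of the departed species; conjugate-acid pKₐ is the usual yardstick (lower pKₐ → better LG).
OTf⁻: pKₐ(CF₃SO₃H (triflic acid)) ≈ -14
perchlorate: pKₐ(HClO₄) ≈ -10 — extremely weak base; rarely used for safety reasons
Cl⁻: pKₐ(HCl) ≈ -7
NO₃⁻: pKₐ(HNO₃) ≈ -1.3
F⁻: pKₐ(HF) ≈ 3.2 — small and strongly basic; the poor halide leaving group
amide anion: pKₐ(NH₃) ≈ 38 — extremely strong base; never a leaving group
Reversing gives the worst-to-best order requested.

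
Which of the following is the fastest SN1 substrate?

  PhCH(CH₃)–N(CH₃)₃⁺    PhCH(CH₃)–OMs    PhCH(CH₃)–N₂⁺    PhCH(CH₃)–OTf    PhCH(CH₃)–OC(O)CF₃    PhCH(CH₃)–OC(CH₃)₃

PhCH(CH₃)–N₂⁺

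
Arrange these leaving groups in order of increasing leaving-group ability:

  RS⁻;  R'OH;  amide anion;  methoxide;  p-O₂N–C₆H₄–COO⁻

amide anion < methoxide < RS⁻ < p-O₂N–C₆H₄–COO⁻ < R'OH

Leaving-group ability tracks the stability of the departed species; conjugate-acid pKₐ is the usual yardstick (lower pKₐ → better LG).
R'OH: pKₐ(R'OH₂⁺) ≈ -2.4
p-O₂N–C₆H₄–COO⁻: pKₐ(p-nitrobenzoic acid) ≈ 3.4
RS⁻: pKₐ(RSH (a thiol)) ≈ 10.5 — moderately basic; rarely leaves without activation
methoxide: pKₐ(CH₃OH) ≈ 15.5
amide anion: pKₐ(NH₃) ≈ 38
Listed from poorest to best leaving group as asked.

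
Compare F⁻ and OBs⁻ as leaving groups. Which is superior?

OBs⁻

OBs⁻ is the better leaving group.
pKₐ(p-BrC₆H₄SO₃H) ≈ -2.8 versus pKₐ(HF) ≈ 3.2: OBs⁻ is the much weaker base.
Arenesulfonate with a p-bromo substituent.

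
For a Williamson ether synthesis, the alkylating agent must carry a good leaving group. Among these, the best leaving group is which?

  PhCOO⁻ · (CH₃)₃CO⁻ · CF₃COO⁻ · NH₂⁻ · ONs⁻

ONs⁻

ONs⁻: pKₐ(p-O₂NC₆H₄SO₃H) ≈ -3.5
CF₃COO⁻: pKₐ(CF₃COOH) ≈ 0.2
PhCOO⁻: pKₐ(C₆H₅COOH) ≈ 4.2
(CH₃)₃CO⁻: pKₐ(t-BuOH) ≈ 18
NH₂⁻: pKₐ(NH₃) ≈ 38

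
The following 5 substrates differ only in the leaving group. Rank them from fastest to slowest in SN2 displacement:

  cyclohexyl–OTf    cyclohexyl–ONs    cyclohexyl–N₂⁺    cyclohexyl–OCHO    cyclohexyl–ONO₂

cyclohexyl–N₂⁺ > cyclohexyl–OTf > cyclohexyl–ONs > cyclohexyl–ONO₂ > cyclohexyl–OCHO

Identical carbon frameworks mean the comparison reduces to leaving-group quality.
A good leaving group is a weak base: the lower the pKₐ of its conjugate acid, the more readily it departs.
cyclohexyl–N₂⁺ loses N₂: no meaningful conjugate acid; N₂ departs as an exceptionally stable neutral molecule
cyclohexyl–OTf loses OTf⁻: pKₐ(CF₃SO₃H (triflic acid)) ≈ -14
cyclohexyl–ONs loses ONs⁻: pKₐ(p-O₂NC₆H₄SO₃H) ≈ -3.5
cyclohexyl–ONO₂ loses NO₃⁻: pKₐ(HNO₃) ≈ -1.3
cyclohexyl–OCHO loses HCOO⁻: pKₐ(HCOOH) ≈ 3.8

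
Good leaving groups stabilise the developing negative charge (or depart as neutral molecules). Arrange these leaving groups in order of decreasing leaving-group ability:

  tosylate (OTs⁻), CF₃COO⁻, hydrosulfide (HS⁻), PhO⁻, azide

tosylate (OTs⁻) > CF₃COO⁻ > azide > hydrosulfide (HS⁻) > PhO⁻

The more stable X⁻ (or X) is on its own — i.e. the weaker a base it is — the better a leaving group it makes.
tosylate (OTs⁻): pKₐ(p-CH₃C₆H₄SO₃H (TsOH)) ≈ -2.8
CF₃COO⁻: pKₐ(CF₃COOH) ≈ 0.2 — strongly electron-withdrawing CF₃ stabilises the carboxylate
azide: pKₐ(HN₃) ≈ 4.7 — linear, resonance-stabilised
hydrosulfide (HS⁻): pKₐ(H₂S) ≈ 7 — larger and more polarisable than the oxygen analogue
PhO⁻: pKₐ(C₆H₅OH (phenol)) ≈ 10 — resonance into the ring helps, but still a poor LG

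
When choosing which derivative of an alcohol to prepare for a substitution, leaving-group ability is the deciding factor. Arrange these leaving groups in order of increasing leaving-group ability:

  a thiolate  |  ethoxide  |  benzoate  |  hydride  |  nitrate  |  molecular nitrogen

hydride < ethoxide < a thiolate < benzoate < nitrate < molecular nitrogen

molecular nitrogen: no meaningful conjugate acid; N₂ departs as an exceptionally stable neutral molecule
nitrate: pKₐ(HNO₃) ≈ -1.3 — resonance-delocalised over three oxygens
benzoate: pKₐ(C₆H₅COOH) ≈ 4.2
a thiolate: pKₐ(RSH (a thiol)) ≈ 10.5 — moderately basic; rarely leaves without activation
ethoxide: pKₐ(CH₃CH₂OH) ≈ 16 — strong base; alkoxides do not leave unassisted
hydride: pKₐ(H₂) ≈ 36 — extremely strong base; leaves only in special hydride-transfer contexts
Listed from poorest to best leaving group as asked.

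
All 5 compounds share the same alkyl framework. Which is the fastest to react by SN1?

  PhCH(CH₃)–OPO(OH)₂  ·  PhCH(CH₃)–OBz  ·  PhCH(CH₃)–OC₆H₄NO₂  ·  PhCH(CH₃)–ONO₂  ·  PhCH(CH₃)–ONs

With the same alkyl group throughout, only the leaving group differentiates the rates.
Leaving-group ability tracks the stability of the departed species; conjugate-acid pKₐ is the usual yardstick (lower pKₐ → better LG).
PhCH(CH₃)–ONs loses ONs⁻: pKₐ(p-O₂NC₆H₄SO₃H) ≈ -3.5
PhCH(CH₃)–ONO₂ loses NO₃⁻: pKₐ(HNO₃) ≈ -1.3
PhCH(CH₃)–OPO(OH)₂ loses H₂PO₄⁻: pKₐ(H₃PO₄) ≈ 2.1
PhCH(CH₃)–OBz loses PhCOO⁻: pKₐ(C₆H₅COOH) ≈ 4.2
PhCH(CH₃)–OC₆H₄NO₂ loses p-O₂N–C₆H₄–O⁻: pKₐ(p-nitrophenol) ≈ 7.2

PhCH(CH₃)–ONs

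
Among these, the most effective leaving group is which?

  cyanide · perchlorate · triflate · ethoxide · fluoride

triflate

The more stable X⁻ (or X) is on its own — i.e. the weaker a base it is — the better a leaving group it makes.
triflate: pKₐ(CF₃SO₃H (triflic acid)) ≈ -14
perchlorate: pKₐ(HClO₄) ≈ -10
fluoride: pKₐ(HF) ≈ 3.2
cyanide: pKₐ(HCN) ≈ 9.2
ethoxide: pKₐ(CH₃CH₂OH) ≈ 16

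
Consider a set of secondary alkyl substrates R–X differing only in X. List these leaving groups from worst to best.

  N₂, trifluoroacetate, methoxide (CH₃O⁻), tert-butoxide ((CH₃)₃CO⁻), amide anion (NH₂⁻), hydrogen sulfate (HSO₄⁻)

The more stable X⁻ (or X) is on its own — i.e. the weaker a base it is — the better a leaving group it makes.
N₂: no meaningful conjugate acid; N₂ departs as an exceptionally stable neutral molecule
hydrogen sulfate (HSO₄⁻): pKₐ(H₂SO₄) ≈ -3 — conjugate base of a strong mineral acid
trifluoroacetate: pKₐ(CF₃COOH) ≈ 0.2 — strongly electron-withdrawing CF₃ stabilises the carboxylate
methoxide (CH₃O⁻): pKₐ(CH₃OH) ≈ 15.5
tert-butoxide ((CH₃)₃CO⁻): pKₐ(t-BuOH) ≈ 18 — bulky, strongly basic alkoxide
amide anion (NH₂⁻): pKₐ(NH₃) ≈ 38 — extremely strong base; never a leaving group
Listed from poorest to best leaving group as asked.

amide anion (NH₂⁻) < tert-butoxide ((CH₃)₃CO⁻) < methoxide (CH₃O⁻) < trifluoroacetate < hydrogen sulfate (HSO₄⁻) < N₂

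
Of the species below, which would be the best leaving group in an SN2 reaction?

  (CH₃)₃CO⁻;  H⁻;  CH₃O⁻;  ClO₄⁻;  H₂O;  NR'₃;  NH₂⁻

The more stable X⁻ (or X) is on its own — i.e. the weaker a base it is — the better a leaving group it makes.
ClO₄⁻: pKₐ(HClO₄) ≈ -10
H₂O: pKₐ(H₃O⁺) ≈ -1.7
NR'₃: pKₐ(R'₃NH⁺) ≈ 10.7
CH₃O⁻: pKₐ(CH₃OH) ≈ 15.5
(CH₃)₃CO⁻: pKₐ(t-BuOH) ≈ 18
H⁻: pKₐ(H₂) ≈ 36
NH₂⁻: pKₐ(NH₃) ≈ 38

ClO₄⁻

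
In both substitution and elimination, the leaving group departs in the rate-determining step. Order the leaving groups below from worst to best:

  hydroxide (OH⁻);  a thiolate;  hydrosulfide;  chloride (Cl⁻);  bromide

hydroxide (OH⁻) < a thiolate < hydrosulfide < chloride (Cl⁻) < bromide

bromide: pKₐ(HBr) ≈ -9 — weak base; good leaving group
chloride (Cl⁻): pKₐ(HCl) ≈ -7
hydrosulfide: pKₐ(H₂S) ≈ 7 — larger and more polarisable than the oxygen analogue
a thiolate: pKₐ(RSH (a thiol)) ≈ 10.5 — moderately basic; rarely leaves without activation
hydroxide (OH⁻): pKₐ(H₂O) ≈ 15.7
Listed from poorest to best leaving group as asked.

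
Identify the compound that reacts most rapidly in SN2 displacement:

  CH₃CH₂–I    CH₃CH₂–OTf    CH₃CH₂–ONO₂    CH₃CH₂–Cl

CH₃CH₂–OTf

With the same alkyl group throughout, only the leaving group differentiates the rates.
Leaving-group ability tracks the stability of the departed species; conjugate-acid pKₐ is the usual yardstick (lower pKₐ → better LG).
CH₃CH₂–OTf loses OTf⁻: pKₐ(CF₃SO₃H (triflic acid)) ≈ -14
CH₃CH₂–I loses I⁻: pKₐ(HI) ≈ -10
CH₃CH₂–Cl loses Cl⁻: pKₐ(HCl) ≈ -7
CH₃CH₂–ONO₂ loses NO₃⁻: pKₐ(HNO₃) ≈ -1.3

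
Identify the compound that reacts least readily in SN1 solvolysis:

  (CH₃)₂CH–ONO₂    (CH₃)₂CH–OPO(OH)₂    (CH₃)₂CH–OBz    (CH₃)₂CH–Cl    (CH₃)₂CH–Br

With the same alkyl group throughout, only the leaving group differentiates the rates.
Leaving-group ability tracks the stability of the departed species; conjugate-acid pKₐ is the usual yardstick (lower pKₐ → better LG).
(CH₃)₂CH–Br loses Br⁻: pKₐ(HBr) ≈ -9
(CH₃)₂CH–Cl loses Cl⁻: pKₐ(HCl) ≈ -7
(CH₃)₂CH–ONO₂ loses NO₃⁻: pKₐ(HNO₃) ≈ -1.3
(CH₃)₂CH–OPO(OH)₂ loses H₂PO₄⁻: pKₐ(H₃PO₄) ≈ 2.1
(CH₃)₂CH–OBz loses PhCOO⁻: pKₐ(C₆H₅COOH) ≈ 4.2

(CH₃)₂CH–OBz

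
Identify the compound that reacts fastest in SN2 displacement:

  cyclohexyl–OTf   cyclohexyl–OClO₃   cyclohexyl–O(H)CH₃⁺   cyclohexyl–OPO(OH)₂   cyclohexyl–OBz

With the same alkyl group throughout, only the leaving group differentiates the rates.
A good leaving group is a weak base: the lower the pKₐ of its conjugate acid, the more readily it departs.
cyclohexyl–OTf loses OTf⁻: pKₐ(CF₃SO₃H (triflic acid)) ≈ -14
cyclohexyl–OClO₃ loses ClO₄⁻: pKₐ(HClO₄) ≈ -10
cyclohexyl–O(H)CH₃⁺ loses R'OH: pKₐ(R'OH₂⁺) ≈ -2.4
cyclohexyl–OPO(OH)₂ loses H₂PO₄⁻: pKₐ(H₃PO₄) ≈ 2.1
cyclohexyl–OBz loses PhCOO⁻: pKₐ(C₆H₅COOH) ≈ 4.2

cyclohexyl–OTf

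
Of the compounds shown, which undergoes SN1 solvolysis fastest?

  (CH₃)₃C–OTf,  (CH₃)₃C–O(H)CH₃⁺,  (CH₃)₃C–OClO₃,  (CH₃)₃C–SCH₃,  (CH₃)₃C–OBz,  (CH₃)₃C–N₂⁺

With the same alkyl group throughout, only the leaving group differentiates the rates.
Leaving-group ability tracks the stability of the departed species; conjugate-acid pKₐ is the usual yardstick (lower pKₐ → better LG).
(CH₃)₃C–N₂⁺ loses N₂: no meaningful conjugate acid; N₂ departs as an exceptionally stable neutral molecule
(CH₃)₃C–OTf loses OTf⁻: pKₐ(CF₃SO₃H (triflic acid)) ≈ -14
(CH₃)₃C–OClO₃ loses ClO₄⁻: pKₐ(HClO₄) ≈ -10
(CH₃)₃C–O(H)CH₃⁺ loses R'OH: pKₐ(R'OH₂⁺) ≈ -2.4
(CH₃)₃C–OBz loses PhCOO⁻: pKₐ(C₆H₅COOH) ≈ 4.2
(CH₃)₃C–SCH₃ loses RS⁻: pKₐ(RSH (a thiol)) ≈ 10.5

(CH₃)₃C–N₂⁺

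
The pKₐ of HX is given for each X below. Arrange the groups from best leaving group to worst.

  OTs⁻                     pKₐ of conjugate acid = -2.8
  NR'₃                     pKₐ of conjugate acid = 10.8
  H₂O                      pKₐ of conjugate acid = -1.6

Lower conjugate-acid pKₐ ⇒ weaker base ⇒ better leaving group.
Sorting by the given values: OTs⁻ (-2.8), H₂O (-1.6), NR'₃ (10.8).

OTs⁻ > H₂O > NR'₃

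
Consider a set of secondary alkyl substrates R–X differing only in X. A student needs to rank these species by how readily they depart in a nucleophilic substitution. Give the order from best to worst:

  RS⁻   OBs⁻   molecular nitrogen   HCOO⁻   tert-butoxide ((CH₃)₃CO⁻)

molecular nitrogen > OBs⁻ > HCOO⁻ > RS⁻ > tert-butoxide ((CH₃)₃CO⁻)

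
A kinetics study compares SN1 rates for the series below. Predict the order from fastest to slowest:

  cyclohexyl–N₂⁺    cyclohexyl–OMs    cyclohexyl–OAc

Same R in every case — rank the leaving groups.
Rank by basicity of the departing species: weakest base leaves most easily.
cyclohexyl–N₂⁺ loses N₂: no meaningful conjugate acid; N₂ departs as an exceptionally stable neutral molecule
cyclohexyl–OMs loses OMs⁻: pKₐ(CH₃SO₃H (MsOH)) ≈ -1.9
cyclohexyl–OAc loses AcO⁻: pKₐ(CH₃COOH) ≈ 4.8

cyclohexyl–N₂⁺ > cyclohexyl–OMs > cyclohexyl–OAc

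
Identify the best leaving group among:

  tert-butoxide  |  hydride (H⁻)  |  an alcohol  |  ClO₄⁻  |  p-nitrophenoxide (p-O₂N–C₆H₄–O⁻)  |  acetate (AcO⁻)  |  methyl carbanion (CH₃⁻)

ClO₄⁻

A good leaving group is a weak base: the lower the pKₐ of its conjugate acid, the more readily it departs.
ClO₄⁻: pKₐ(HClO₄) ≈ -10
an alcohol: pKₐ(R'OH₂⁺) ≈ -2.4
acetate (AcO⁻): pKₐ(CH₃COOH) ≈ 4.8
p-nitrophenoxide (p-O₂N–C₆H₄–O⁻): pKₐ(p-nitrophenol) ≈ 7.2
tert-butoxide: pKₐ(t-BuOH) ≈ 18
hydride (H⁻): pKₐ(H₂) ≈ 36
methyl carbanion (CH₃⁻): pKₐ(CH₄) ≈ 48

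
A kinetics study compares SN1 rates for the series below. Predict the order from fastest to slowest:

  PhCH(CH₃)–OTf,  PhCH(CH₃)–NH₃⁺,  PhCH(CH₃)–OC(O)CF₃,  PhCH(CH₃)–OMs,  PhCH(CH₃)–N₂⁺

PhCH(CH₃)–N₂⁺ > PhCH(CH₃)–OTf > PhCH(CH₃)–OMs > PhCH(CH₃)–OC(O)CF₃ > PhCH(CH₃)–NH₃⁺

With the same alkyl group throughout, only the leaving group differentiates the rates.
Rank by basicity of the departing species: weakest base leaves most easily.
PhCH(CH₃)–N₂⁺ loses N₂: no meaningful conjugate acid; N₂ departs as an exceptionally stable neutral molecule
PhCH(CH₃)–OTf loses OTf⁻: pKₐ(CF₃SO₃H (triflic acid)) ≈ -14
PhCH(CH₃)–OMs loses OMs⁻: pKₐ(CH₃SO₃H (MsOH)) ≈ -1.9
PhCH(CH₃)–OC(O)CF₃ loses CF₃COO⁻: pKₐ(CF₃COOH) ≈ 0.2
PhCH(CH₃)–NH₃⁺ loses NH₃: pKₐ(NH₄⁺) ≈ 9.2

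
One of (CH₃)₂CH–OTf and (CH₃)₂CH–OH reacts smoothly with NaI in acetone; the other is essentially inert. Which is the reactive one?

(CH₃)₂CH–OTf

From (CH₃)₂CH–OH the departing group would be OH⁻ (pKₐ(H₂O) ≈ 15.7). Strong base; essentially never leaves without prior activation.
From (CH₃)₂CH–OTf the leaving group is OTf⁻ (pKₐ(CF₃SO₃H (triflic acid)) ≈ -14). Charge spread over three oxygens and a CF₃ group; the premier leaving group in synthesis.
(In practice (CH₃)₂CH–OTf is made from (CH₃)₂CH–OH by treatment with Tf₂O / 2,6-lutidine, converting the hydroxyl into a triflate.)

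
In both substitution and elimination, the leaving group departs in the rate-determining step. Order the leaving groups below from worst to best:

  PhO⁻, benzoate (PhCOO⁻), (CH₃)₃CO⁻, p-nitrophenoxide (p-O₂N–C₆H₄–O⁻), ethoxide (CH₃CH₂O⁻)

(CH₃)₃CO⁻ < ethoxide (CH₃CH₂O⁻) < PhO⁻ < p-nitrophenoxide (p-O₂N–C₆H₄–O⁻) < benzoate (PhCOO⁻)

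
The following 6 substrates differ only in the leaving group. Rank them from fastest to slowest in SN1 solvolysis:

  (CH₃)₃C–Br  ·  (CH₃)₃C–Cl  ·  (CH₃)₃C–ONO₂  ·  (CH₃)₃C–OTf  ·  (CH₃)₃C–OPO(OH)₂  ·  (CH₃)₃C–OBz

With the same alkyl group throughout, only the leaving group differentiates the rates.
Leaving-group ability tracks the stability of the departed species; conjugate-acid pKₐ is the usual yardstick (lower pKₐ → better LG).
(CH₃)₃C–OTf loses OTf⁻: pKₐ(CF₃SO₃H (triflic acid)) ≈ -14
(CH₃)₃C–Br loses Br⁻: pKₐ(HBr) ≈ -9
(CH₃)₃C–Cl loses Cl⁻: pKₐ(HCl) ≈ -7
(CH₃)₃C–ONO₂ loses NO₃⁻: pKₐ(HNO₃) ≈ -1.3
(CH₃)₃C–OPO(OH)₂ loses H₂PO₄⁻: pKₐ(H₃PO₄) ≈ 2.1
(CH₃)₃C–OBz loses PhCOO⁻: pKₐ(C₆H₅COOH) ≈ 4.2

(CH₃)₃C–OTf > (CH₃)₃C–Br > (CH₃)₃C–Cl > (CH₃)₃C–ONO₂ > (CH₃)₃C–OPO(OH)₂ > (CH₃)₃C–OBz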